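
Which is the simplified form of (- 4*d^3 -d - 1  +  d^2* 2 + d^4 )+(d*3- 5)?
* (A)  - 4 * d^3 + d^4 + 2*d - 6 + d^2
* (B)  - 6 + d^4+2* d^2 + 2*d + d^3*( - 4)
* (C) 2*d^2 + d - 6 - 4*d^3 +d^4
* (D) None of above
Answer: B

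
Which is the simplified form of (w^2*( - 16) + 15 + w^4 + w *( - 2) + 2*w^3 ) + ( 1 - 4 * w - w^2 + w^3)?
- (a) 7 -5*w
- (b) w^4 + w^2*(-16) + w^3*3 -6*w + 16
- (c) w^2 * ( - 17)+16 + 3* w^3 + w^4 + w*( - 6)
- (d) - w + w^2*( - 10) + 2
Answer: c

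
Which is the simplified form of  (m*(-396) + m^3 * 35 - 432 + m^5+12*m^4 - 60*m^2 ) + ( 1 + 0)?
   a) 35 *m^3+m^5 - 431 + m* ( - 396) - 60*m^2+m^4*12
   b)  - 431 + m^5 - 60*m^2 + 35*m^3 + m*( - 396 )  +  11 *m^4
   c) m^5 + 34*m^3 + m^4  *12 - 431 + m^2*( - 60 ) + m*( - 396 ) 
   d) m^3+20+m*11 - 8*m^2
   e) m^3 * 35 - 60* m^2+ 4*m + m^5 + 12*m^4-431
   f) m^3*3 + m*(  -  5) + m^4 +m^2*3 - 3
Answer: a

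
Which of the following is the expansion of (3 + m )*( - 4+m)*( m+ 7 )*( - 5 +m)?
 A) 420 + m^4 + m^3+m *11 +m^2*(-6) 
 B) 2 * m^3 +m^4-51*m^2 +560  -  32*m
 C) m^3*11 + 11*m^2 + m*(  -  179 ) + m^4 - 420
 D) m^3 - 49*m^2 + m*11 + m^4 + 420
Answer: D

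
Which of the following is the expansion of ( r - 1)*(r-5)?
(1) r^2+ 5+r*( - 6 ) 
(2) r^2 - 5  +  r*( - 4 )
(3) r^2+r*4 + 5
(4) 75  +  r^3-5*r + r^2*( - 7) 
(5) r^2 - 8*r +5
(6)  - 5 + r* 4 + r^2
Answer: 1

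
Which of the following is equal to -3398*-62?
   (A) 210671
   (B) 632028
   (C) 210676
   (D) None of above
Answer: C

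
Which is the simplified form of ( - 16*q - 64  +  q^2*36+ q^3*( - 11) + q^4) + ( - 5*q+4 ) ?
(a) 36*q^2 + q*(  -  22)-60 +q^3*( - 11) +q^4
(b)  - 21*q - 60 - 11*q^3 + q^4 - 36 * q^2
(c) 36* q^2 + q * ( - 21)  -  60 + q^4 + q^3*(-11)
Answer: c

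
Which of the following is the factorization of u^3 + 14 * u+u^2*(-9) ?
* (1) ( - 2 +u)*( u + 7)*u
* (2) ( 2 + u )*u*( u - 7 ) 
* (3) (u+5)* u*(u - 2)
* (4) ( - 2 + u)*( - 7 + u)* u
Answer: 4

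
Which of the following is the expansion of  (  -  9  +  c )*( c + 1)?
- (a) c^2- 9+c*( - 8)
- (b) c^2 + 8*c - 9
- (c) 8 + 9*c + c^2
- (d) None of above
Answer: a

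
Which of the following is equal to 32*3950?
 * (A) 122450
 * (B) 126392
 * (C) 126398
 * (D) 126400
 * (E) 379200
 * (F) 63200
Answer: D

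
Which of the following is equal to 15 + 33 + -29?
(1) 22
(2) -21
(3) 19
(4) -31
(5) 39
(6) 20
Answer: 3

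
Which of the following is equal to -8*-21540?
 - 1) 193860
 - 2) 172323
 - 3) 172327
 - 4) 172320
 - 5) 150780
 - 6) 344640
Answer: 4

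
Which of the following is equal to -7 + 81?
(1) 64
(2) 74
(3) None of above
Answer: 2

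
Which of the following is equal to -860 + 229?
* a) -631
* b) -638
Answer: a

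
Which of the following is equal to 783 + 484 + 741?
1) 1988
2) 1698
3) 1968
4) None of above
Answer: 4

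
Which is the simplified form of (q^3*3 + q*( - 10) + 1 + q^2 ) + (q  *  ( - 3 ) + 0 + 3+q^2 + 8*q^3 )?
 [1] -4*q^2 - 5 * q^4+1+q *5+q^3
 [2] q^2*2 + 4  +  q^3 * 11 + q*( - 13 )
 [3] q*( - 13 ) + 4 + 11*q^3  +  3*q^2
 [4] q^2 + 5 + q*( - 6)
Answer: 2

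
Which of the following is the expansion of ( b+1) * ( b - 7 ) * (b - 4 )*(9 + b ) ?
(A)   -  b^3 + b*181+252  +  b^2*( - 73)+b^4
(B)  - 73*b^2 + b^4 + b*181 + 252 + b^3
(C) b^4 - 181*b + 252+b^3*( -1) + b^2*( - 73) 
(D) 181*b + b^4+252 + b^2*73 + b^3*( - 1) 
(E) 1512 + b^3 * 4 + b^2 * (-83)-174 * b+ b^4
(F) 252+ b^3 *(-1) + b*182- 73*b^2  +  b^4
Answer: A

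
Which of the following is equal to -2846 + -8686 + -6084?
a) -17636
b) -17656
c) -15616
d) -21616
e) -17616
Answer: e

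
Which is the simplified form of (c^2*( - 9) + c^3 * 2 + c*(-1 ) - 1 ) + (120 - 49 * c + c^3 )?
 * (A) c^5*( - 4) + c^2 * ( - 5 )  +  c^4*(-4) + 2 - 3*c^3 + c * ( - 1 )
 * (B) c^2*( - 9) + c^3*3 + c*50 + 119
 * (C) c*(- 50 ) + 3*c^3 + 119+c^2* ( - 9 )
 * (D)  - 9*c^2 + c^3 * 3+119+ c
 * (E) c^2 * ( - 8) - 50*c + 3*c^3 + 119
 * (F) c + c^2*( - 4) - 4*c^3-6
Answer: C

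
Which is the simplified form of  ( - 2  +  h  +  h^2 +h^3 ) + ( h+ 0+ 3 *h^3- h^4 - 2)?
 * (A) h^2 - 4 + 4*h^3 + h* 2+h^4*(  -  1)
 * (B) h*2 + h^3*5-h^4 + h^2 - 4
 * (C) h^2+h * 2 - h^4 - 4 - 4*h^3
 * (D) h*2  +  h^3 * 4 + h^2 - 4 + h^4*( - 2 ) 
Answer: A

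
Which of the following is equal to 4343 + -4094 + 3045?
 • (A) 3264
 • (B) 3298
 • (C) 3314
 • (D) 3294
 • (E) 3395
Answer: D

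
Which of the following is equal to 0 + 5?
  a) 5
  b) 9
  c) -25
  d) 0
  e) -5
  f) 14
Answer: a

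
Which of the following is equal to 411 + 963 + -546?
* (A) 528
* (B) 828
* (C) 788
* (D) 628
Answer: B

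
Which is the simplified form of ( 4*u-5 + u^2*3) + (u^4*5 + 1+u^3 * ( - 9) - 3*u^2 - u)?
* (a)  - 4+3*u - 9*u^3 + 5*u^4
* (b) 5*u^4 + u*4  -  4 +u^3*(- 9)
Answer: a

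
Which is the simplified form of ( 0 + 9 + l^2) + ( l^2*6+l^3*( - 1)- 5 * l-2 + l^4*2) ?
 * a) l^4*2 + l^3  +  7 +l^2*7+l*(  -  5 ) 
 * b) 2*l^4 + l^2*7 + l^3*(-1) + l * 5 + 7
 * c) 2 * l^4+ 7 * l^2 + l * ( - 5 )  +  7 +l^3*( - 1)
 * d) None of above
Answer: c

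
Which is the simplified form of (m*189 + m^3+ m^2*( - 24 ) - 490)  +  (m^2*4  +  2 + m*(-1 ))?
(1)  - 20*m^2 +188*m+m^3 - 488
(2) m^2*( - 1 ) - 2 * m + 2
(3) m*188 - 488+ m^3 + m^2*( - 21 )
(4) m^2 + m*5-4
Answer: 1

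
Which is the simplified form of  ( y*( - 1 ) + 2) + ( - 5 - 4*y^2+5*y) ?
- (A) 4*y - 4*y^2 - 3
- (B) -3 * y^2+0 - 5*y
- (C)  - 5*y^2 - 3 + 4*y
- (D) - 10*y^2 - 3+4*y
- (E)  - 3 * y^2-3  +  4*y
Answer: A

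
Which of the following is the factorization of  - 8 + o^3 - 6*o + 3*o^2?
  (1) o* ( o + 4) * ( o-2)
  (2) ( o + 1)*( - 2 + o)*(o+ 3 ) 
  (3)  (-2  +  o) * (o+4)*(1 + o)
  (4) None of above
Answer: 3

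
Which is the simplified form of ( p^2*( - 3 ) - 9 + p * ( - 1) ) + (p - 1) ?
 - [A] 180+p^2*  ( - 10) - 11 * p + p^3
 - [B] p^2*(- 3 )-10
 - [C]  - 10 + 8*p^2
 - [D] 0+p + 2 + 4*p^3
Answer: B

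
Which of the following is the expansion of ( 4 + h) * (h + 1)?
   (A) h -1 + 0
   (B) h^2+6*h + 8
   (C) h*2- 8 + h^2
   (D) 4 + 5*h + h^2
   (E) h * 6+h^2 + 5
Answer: D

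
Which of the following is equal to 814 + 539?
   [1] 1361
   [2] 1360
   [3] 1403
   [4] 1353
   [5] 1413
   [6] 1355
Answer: 4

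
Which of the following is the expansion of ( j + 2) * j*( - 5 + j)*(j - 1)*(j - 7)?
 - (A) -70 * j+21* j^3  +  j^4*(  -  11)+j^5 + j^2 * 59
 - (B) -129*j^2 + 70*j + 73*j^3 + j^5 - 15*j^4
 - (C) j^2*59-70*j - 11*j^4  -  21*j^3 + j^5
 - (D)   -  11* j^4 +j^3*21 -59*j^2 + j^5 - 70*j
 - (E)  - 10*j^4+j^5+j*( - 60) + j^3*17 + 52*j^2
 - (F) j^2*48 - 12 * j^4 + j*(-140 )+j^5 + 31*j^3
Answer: A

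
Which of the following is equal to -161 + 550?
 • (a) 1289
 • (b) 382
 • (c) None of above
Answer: c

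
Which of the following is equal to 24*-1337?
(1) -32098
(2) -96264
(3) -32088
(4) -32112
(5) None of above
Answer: 3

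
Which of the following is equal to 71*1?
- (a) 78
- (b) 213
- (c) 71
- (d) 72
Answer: c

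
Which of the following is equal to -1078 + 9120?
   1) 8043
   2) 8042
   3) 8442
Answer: 2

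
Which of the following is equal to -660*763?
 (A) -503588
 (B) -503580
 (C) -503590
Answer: B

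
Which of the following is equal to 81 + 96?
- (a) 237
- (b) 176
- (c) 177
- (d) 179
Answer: c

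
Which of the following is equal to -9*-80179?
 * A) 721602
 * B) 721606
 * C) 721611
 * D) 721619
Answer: C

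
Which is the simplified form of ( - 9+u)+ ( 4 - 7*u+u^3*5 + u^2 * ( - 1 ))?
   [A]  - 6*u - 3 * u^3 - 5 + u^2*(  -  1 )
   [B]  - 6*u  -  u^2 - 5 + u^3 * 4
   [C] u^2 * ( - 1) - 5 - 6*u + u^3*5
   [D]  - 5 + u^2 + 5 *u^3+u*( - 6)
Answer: C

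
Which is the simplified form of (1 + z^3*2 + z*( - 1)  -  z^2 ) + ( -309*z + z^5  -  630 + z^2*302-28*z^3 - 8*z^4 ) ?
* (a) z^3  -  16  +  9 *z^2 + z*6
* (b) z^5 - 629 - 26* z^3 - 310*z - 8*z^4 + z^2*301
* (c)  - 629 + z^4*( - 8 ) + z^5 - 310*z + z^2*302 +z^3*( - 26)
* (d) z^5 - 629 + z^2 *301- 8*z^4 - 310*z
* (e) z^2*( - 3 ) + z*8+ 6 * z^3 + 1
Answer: b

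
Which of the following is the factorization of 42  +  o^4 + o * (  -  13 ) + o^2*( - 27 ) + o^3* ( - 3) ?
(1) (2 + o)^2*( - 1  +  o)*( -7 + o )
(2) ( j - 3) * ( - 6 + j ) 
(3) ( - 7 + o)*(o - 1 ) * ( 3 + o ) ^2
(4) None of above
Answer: 4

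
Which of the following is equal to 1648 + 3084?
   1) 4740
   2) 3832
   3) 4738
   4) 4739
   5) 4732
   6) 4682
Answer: 5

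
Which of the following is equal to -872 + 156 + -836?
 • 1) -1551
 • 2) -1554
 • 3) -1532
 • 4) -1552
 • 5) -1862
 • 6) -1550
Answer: 4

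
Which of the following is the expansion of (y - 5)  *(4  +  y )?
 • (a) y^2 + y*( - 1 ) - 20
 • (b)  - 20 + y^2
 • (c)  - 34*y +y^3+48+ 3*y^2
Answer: a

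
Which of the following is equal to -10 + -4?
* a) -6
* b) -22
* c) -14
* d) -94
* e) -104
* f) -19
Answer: c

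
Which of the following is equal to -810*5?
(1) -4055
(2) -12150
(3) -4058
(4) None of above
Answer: 4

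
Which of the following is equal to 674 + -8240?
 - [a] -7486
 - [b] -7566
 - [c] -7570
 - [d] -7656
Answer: b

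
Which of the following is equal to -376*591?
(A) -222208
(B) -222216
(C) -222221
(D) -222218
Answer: B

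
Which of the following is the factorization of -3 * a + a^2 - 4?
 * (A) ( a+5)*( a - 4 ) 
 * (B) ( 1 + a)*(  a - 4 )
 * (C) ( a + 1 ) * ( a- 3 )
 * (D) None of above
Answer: B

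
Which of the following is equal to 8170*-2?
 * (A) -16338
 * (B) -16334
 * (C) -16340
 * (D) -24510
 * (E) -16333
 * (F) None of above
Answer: C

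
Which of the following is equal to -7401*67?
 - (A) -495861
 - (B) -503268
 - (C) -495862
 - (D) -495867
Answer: D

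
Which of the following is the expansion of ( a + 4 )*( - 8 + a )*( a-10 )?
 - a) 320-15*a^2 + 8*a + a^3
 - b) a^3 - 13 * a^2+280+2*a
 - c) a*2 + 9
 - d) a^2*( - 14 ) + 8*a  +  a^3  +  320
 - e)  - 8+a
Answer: d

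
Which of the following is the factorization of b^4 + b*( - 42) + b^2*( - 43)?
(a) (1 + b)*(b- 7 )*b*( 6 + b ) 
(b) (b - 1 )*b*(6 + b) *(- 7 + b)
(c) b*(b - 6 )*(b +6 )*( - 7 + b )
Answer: a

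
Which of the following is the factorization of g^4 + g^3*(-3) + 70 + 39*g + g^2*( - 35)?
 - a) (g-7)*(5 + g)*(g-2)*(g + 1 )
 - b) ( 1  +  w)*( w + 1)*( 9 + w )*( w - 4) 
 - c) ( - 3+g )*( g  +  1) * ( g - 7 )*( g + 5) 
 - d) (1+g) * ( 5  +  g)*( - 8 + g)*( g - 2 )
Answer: a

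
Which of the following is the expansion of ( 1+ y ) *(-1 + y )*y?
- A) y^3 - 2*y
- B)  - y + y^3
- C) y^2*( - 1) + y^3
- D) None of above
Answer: B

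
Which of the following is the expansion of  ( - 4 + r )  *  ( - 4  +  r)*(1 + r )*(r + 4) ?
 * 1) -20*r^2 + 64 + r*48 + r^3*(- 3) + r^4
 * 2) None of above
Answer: 1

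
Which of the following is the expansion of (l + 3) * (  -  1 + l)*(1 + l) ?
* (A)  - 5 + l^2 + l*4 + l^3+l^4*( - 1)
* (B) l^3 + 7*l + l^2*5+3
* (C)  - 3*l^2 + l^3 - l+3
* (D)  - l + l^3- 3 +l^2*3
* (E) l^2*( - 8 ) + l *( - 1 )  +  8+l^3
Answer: D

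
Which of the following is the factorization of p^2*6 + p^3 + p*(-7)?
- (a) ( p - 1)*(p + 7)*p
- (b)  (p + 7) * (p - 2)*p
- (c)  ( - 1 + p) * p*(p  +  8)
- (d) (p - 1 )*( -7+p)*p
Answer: a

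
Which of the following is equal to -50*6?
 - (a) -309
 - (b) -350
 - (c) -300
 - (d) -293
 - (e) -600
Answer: c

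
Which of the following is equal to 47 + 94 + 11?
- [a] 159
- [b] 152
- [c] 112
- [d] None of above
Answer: b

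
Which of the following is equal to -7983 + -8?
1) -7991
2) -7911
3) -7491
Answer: 1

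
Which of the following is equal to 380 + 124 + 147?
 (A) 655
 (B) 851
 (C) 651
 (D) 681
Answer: C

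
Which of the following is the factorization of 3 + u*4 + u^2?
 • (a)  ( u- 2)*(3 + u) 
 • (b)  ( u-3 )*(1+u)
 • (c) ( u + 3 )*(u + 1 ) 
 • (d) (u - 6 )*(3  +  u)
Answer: c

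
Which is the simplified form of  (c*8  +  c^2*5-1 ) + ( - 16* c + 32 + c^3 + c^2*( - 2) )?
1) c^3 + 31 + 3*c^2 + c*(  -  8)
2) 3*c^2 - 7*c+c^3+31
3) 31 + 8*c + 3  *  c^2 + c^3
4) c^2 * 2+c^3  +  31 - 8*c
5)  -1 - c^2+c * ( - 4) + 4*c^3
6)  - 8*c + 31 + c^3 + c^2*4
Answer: 1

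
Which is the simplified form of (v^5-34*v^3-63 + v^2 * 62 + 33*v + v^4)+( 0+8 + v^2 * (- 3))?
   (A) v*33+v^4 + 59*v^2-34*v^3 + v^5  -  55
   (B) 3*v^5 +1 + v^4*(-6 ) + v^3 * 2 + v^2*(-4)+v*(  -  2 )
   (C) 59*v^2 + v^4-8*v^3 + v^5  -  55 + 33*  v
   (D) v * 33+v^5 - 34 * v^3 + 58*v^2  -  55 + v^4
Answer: A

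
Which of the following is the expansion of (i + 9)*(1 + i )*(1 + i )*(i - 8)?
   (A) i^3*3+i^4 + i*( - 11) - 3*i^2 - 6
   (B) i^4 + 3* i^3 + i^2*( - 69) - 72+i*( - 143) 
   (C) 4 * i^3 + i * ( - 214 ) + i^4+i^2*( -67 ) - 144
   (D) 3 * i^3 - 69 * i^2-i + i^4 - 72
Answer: B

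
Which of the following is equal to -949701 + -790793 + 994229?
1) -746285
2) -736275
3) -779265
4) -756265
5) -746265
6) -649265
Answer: 5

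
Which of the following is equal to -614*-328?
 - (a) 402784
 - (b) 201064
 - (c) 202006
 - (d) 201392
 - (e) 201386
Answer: d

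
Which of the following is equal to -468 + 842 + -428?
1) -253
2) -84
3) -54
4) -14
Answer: 3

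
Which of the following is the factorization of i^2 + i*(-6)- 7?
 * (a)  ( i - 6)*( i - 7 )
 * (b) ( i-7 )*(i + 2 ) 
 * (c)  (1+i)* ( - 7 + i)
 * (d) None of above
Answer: c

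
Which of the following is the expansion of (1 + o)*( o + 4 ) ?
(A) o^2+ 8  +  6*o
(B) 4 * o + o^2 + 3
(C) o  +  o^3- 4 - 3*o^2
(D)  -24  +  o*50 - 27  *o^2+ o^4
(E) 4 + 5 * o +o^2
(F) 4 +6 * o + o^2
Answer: E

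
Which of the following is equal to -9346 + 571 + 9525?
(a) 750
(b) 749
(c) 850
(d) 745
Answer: a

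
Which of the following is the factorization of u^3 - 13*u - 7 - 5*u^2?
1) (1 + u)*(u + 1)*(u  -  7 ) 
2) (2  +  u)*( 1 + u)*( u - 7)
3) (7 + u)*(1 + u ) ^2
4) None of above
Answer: 1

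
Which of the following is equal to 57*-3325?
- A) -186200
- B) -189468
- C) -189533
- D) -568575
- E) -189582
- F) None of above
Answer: F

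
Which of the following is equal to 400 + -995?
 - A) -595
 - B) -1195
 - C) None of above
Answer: A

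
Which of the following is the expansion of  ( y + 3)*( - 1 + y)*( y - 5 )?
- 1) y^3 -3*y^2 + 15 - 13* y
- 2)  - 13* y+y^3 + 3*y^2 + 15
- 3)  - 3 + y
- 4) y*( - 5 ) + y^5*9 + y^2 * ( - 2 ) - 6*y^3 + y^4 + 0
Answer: 1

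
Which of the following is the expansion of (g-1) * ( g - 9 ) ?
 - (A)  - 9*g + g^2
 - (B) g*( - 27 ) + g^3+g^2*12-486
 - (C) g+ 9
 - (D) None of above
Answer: D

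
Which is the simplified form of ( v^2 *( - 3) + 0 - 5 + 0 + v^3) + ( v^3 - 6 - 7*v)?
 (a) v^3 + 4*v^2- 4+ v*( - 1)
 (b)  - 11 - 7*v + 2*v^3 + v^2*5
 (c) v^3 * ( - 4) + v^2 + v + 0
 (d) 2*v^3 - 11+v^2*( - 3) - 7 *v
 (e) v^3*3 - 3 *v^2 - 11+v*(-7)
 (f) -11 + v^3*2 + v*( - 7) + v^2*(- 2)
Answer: d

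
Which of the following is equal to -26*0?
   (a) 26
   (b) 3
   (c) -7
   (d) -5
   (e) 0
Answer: e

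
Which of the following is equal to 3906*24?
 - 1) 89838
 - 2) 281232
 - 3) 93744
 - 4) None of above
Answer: 3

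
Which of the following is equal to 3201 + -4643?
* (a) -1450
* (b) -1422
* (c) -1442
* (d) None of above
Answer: c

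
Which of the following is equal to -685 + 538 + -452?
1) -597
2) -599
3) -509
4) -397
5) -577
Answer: 2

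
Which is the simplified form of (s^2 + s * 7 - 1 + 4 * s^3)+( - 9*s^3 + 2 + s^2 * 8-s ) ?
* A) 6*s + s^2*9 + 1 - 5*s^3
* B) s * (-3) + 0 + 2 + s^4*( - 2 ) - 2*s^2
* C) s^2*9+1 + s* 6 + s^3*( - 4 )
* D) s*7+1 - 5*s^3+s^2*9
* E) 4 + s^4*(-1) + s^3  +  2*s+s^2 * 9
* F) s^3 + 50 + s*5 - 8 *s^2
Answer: A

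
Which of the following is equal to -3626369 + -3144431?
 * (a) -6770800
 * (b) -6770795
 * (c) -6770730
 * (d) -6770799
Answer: a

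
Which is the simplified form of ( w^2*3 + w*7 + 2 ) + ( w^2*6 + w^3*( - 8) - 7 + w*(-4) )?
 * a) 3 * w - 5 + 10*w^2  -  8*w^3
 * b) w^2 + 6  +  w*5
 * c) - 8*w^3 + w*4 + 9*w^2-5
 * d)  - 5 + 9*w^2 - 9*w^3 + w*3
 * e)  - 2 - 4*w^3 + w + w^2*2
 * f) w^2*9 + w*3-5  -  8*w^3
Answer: f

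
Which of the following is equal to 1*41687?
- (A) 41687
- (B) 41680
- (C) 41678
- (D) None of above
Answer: A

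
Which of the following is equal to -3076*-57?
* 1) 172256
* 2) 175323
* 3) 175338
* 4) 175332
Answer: 4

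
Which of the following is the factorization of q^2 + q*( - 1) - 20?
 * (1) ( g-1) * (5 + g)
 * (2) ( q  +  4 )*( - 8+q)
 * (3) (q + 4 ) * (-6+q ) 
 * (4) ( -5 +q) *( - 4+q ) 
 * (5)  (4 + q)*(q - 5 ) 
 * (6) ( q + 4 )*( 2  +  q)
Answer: 5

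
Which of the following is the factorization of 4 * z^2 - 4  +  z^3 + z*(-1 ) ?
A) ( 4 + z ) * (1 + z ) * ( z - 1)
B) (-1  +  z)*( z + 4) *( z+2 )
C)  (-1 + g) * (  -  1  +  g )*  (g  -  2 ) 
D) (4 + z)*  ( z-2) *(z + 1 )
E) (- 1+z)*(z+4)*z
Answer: A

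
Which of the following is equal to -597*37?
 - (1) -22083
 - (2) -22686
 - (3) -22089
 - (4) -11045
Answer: 3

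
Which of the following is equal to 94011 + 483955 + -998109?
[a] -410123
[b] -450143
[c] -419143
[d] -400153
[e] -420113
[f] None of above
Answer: f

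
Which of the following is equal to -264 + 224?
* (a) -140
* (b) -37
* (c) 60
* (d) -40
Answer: d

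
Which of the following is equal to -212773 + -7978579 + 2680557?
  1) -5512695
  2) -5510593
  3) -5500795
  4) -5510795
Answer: 4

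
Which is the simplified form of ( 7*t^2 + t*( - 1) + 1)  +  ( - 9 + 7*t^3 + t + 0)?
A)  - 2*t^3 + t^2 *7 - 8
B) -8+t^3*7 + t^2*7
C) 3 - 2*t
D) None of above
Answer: B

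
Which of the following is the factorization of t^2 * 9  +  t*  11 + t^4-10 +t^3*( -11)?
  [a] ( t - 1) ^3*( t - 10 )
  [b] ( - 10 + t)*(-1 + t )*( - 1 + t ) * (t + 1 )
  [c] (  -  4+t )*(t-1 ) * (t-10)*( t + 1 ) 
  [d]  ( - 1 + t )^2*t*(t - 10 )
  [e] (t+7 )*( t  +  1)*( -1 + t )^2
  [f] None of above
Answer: b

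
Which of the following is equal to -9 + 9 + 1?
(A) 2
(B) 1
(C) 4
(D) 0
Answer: B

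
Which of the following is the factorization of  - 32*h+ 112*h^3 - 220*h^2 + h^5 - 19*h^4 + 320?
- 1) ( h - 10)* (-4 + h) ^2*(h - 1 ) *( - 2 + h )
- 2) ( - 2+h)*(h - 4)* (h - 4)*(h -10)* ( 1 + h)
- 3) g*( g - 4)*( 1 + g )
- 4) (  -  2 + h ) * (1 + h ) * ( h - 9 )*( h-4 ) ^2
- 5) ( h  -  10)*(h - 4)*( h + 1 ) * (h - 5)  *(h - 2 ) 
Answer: 2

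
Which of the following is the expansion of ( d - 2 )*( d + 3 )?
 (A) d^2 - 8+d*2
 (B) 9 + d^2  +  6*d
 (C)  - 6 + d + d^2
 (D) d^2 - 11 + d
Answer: C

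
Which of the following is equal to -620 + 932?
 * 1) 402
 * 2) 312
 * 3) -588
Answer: 2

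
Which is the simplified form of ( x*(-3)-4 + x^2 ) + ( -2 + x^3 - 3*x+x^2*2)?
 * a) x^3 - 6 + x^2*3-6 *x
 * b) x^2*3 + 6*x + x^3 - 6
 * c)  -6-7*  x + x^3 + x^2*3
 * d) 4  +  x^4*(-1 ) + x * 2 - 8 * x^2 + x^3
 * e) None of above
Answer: a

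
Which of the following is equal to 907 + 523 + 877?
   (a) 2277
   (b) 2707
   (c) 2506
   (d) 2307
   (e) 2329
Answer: d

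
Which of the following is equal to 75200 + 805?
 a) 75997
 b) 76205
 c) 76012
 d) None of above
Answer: d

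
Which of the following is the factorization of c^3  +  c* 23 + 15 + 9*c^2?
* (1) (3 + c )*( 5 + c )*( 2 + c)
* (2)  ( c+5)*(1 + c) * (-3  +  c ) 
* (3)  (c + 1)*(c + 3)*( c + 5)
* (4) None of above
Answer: 3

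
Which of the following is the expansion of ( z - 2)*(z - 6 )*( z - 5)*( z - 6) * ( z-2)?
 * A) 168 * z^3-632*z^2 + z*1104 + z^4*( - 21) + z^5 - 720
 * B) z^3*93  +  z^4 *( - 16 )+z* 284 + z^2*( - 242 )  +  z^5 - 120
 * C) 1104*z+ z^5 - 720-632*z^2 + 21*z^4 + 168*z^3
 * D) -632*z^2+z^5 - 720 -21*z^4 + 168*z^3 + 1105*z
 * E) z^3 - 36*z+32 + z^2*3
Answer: A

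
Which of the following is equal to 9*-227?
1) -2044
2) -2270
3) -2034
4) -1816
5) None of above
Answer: 5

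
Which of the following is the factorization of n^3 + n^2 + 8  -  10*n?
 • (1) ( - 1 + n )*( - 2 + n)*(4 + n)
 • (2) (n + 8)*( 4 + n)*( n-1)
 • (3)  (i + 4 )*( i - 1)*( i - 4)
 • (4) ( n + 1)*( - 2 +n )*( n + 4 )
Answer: 1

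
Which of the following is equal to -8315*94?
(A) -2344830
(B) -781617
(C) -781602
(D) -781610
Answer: D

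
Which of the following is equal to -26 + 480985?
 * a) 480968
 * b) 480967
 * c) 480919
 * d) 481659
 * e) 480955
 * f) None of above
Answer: f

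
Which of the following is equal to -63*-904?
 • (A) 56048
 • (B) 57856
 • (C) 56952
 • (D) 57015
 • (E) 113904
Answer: C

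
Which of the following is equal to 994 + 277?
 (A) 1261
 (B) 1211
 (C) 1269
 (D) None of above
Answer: D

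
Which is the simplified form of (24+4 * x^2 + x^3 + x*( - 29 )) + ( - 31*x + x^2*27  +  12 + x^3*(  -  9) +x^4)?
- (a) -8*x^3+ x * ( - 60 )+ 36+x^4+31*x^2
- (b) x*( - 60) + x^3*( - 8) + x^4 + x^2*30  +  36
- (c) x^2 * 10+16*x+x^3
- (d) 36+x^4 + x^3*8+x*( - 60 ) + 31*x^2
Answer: a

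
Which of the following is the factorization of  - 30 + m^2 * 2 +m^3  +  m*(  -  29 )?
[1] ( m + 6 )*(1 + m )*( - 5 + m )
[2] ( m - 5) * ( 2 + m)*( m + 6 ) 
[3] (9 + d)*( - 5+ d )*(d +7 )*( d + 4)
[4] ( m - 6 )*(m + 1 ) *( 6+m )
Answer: 1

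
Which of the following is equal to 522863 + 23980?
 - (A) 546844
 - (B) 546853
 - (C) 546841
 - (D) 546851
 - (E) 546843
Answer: E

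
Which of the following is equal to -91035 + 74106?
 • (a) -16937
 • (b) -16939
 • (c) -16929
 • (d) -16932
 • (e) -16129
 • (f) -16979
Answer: c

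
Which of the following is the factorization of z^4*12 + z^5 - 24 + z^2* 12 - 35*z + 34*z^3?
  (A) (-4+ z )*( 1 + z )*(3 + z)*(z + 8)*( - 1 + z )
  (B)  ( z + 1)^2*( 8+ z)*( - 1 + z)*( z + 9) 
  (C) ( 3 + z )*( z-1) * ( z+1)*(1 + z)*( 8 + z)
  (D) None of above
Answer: C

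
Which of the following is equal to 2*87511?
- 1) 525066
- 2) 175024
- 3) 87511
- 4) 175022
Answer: 4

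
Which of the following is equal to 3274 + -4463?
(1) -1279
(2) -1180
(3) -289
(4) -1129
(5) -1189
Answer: 5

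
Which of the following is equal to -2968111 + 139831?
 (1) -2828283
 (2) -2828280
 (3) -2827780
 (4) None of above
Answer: 2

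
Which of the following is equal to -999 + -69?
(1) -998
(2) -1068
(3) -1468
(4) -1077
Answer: 2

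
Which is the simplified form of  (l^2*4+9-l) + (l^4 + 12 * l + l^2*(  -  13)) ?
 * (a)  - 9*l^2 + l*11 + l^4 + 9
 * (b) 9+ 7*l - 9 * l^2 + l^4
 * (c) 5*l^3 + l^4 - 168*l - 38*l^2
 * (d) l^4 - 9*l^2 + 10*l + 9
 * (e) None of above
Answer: a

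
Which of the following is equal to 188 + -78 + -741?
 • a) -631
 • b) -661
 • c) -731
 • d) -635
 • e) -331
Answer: a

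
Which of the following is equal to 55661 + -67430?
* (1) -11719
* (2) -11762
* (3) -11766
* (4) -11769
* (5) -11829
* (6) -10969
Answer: 4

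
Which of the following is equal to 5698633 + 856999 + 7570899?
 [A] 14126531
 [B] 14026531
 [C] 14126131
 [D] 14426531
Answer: A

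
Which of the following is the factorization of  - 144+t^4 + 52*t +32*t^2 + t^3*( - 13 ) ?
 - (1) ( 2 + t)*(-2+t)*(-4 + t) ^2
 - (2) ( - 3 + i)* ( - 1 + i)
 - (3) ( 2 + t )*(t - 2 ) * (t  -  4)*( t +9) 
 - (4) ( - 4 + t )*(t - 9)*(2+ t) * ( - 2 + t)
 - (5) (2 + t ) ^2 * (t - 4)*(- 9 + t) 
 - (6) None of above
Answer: 4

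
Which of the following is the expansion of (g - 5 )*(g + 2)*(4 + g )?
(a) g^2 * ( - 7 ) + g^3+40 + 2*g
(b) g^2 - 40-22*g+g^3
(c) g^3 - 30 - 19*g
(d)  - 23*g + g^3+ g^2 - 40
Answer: b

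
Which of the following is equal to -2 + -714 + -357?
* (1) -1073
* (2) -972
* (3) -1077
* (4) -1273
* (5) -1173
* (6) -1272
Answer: 1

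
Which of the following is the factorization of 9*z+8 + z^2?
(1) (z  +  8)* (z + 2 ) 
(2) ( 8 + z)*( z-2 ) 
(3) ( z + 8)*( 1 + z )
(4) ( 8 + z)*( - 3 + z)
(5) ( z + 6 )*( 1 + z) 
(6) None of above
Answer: 3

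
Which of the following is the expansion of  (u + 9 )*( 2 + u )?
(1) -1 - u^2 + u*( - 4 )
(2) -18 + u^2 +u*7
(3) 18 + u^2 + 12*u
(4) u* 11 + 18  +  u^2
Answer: 4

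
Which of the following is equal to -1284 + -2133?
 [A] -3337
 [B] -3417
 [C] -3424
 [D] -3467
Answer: B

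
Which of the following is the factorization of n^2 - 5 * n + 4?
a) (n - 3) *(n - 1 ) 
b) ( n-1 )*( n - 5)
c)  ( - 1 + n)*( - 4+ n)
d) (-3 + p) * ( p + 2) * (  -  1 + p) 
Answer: c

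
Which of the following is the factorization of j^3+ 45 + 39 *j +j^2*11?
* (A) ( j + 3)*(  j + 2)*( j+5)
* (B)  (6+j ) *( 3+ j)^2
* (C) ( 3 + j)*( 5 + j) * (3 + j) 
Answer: C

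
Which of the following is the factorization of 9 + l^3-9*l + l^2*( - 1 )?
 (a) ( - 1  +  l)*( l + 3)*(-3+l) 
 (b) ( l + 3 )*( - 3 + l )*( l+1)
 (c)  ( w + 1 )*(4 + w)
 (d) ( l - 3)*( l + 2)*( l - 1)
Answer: a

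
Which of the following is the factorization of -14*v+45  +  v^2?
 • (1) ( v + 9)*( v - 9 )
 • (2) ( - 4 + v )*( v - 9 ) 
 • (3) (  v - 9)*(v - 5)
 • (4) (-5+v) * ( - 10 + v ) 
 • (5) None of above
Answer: 3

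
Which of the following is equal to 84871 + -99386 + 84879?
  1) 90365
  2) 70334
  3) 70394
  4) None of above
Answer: 4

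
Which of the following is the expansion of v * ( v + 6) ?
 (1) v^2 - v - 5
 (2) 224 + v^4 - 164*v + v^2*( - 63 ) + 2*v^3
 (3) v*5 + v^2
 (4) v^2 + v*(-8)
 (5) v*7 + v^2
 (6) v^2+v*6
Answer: 6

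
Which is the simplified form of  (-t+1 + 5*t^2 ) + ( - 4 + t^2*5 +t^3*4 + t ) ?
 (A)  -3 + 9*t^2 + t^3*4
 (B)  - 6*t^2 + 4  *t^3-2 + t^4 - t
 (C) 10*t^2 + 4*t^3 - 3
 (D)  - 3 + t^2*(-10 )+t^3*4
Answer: C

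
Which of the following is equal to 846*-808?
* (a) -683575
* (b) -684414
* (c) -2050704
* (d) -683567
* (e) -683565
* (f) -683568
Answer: f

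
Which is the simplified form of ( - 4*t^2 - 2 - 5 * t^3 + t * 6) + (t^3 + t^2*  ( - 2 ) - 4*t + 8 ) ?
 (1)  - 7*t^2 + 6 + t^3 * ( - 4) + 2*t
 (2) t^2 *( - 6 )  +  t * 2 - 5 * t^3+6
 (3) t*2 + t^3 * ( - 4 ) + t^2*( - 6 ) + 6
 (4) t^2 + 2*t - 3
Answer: 3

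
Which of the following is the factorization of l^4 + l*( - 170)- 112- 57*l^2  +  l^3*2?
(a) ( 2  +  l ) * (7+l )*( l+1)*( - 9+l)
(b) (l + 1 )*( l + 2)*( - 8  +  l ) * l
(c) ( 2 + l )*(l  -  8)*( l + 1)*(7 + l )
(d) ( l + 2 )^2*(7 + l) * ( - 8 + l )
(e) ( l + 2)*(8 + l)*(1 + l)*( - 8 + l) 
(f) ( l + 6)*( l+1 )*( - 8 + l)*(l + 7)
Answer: c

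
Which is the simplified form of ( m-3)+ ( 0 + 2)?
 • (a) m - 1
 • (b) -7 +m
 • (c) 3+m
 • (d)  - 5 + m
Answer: a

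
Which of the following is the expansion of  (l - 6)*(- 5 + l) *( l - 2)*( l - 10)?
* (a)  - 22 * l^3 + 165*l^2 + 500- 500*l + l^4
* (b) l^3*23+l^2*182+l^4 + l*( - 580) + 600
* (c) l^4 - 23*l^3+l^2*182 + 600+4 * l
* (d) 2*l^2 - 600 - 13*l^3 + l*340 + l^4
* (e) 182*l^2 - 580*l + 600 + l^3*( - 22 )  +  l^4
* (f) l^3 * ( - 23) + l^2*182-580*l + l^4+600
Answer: f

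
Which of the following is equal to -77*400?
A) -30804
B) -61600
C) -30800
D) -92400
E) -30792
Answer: C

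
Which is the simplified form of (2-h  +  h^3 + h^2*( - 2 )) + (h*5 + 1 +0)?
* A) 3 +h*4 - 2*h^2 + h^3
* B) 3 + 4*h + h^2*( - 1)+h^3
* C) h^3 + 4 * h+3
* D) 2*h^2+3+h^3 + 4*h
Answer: A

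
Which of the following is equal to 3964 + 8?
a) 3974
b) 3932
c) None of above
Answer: c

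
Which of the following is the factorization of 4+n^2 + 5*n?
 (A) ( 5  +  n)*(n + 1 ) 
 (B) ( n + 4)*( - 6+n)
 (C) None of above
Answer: C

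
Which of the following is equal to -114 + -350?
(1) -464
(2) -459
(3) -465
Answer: 1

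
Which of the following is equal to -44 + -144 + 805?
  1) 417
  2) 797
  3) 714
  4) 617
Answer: 4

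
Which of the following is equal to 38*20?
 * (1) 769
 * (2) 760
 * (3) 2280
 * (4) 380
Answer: 2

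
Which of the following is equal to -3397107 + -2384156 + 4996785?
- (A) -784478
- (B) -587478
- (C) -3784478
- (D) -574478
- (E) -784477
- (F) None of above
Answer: A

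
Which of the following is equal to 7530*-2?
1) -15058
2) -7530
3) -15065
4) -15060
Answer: 4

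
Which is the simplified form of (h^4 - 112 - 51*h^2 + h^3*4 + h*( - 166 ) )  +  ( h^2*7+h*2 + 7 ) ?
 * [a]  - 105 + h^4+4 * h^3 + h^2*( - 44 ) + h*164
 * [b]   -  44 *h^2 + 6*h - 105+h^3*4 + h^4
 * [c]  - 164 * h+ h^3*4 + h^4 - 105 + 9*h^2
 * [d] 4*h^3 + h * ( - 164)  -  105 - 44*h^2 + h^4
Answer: d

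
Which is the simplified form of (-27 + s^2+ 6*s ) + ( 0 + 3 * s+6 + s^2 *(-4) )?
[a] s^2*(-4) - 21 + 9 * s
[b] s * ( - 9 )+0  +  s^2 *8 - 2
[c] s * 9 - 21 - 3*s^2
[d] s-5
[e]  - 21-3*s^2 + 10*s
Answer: c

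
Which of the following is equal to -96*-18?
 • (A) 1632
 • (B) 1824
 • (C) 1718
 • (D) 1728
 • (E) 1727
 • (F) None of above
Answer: D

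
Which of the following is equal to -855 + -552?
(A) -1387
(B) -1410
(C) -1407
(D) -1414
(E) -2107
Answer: C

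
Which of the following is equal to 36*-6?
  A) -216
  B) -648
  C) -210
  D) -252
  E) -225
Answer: A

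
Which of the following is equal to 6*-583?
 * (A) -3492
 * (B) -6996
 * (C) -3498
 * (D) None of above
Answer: C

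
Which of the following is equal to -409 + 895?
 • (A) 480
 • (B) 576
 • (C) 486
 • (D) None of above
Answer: C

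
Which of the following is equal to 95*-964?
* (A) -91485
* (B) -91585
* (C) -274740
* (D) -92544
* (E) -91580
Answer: E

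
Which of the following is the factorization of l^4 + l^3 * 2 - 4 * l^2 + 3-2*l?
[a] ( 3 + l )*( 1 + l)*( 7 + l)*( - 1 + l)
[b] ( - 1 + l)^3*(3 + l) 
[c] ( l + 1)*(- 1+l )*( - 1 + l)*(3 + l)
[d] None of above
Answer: c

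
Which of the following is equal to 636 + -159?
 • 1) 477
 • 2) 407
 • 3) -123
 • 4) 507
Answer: 1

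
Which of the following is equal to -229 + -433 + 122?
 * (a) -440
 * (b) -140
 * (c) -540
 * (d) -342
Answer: c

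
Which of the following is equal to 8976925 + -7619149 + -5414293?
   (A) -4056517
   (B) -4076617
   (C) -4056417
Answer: A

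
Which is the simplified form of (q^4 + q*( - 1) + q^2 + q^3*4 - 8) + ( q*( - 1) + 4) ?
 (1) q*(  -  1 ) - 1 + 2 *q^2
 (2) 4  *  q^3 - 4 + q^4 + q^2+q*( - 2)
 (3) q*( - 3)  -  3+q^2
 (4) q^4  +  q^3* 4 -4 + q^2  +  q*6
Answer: 2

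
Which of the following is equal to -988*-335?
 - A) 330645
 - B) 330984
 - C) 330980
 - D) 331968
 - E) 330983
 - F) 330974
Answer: C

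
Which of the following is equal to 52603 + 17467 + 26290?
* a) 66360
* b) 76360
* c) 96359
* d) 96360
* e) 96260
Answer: d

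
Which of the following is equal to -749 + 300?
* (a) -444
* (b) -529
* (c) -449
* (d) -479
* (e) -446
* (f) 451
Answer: c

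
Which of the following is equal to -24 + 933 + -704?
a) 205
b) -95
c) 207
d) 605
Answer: a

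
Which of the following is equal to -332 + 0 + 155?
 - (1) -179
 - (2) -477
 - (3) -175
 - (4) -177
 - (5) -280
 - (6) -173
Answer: 4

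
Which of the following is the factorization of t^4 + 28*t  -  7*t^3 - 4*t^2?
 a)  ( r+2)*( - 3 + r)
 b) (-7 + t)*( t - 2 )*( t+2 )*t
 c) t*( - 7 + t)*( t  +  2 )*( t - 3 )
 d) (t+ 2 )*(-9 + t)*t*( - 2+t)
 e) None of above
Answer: b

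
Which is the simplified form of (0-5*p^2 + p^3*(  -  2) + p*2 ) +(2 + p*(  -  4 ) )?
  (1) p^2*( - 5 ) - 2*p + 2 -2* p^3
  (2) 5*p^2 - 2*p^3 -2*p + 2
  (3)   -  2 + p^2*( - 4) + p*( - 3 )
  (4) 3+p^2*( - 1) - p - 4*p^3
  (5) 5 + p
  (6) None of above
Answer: 1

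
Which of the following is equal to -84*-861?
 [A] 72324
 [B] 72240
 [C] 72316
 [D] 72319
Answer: A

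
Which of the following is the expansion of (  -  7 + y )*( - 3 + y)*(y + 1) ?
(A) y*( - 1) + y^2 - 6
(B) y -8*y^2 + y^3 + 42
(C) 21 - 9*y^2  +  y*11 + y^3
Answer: C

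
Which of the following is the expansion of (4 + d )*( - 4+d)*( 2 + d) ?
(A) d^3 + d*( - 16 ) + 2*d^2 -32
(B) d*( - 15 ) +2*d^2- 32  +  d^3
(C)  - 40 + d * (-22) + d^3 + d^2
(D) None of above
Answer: A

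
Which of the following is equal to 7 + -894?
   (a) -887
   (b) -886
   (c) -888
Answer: a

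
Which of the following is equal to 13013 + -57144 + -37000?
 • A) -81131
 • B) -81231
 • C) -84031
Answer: A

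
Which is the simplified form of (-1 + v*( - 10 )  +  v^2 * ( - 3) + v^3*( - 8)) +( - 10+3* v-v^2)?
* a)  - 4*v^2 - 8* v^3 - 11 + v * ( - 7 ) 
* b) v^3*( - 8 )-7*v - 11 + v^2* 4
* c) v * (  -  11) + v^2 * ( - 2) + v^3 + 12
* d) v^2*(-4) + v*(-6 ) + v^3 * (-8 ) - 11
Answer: a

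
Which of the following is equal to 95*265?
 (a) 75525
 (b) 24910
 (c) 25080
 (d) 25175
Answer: d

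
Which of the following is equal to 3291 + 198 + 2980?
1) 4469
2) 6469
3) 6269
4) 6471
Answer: 2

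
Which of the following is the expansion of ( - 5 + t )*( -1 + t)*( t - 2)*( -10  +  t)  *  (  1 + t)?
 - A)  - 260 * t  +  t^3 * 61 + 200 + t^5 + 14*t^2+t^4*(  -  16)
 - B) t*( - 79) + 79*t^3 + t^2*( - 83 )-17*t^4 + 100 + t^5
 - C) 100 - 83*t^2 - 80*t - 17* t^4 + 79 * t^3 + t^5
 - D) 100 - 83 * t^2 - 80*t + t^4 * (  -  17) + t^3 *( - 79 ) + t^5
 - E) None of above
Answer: C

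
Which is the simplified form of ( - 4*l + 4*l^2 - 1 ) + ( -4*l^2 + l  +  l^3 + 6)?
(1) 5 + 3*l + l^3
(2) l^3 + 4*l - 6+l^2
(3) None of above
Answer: 3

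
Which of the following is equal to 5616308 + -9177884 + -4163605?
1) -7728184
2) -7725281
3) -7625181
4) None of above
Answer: 4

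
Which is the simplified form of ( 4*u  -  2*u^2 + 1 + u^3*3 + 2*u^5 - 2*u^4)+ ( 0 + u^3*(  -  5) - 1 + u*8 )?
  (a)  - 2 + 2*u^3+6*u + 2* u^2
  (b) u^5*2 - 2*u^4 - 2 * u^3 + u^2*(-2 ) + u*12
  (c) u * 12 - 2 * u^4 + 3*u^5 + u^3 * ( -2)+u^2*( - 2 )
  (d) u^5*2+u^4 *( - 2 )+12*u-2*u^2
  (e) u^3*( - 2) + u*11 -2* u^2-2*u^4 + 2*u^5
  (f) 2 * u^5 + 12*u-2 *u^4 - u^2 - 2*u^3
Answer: b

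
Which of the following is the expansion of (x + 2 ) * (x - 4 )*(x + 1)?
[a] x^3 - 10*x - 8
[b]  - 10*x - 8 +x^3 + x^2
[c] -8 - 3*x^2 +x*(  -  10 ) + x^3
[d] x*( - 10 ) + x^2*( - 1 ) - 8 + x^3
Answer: d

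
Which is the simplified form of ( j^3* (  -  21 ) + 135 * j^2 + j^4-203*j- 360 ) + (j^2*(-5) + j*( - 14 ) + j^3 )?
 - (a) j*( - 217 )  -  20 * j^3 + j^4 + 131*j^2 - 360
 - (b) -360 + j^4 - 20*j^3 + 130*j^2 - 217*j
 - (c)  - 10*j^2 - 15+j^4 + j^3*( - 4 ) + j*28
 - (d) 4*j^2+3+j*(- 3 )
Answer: b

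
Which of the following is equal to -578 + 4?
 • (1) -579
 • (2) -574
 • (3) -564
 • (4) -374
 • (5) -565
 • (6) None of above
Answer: 2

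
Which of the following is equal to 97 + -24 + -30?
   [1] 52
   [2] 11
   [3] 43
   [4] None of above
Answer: 3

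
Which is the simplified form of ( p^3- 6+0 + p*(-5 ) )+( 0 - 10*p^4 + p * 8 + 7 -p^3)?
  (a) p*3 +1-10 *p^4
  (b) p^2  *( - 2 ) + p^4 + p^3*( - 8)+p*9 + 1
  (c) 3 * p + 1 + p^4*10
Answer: a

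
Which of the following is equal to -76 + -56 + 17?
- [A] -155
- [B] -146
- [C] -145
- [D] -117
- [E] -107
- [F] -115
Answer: F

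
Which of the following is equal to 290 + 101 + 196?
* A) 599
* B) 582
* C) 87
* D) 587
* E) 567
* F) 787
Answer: D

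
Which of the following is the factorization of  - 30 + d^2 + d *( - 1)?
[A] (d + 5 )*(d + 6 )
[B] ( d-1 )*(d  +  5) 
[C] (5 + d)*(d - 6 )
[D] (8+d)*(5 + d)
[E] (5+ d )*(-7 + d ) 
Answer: C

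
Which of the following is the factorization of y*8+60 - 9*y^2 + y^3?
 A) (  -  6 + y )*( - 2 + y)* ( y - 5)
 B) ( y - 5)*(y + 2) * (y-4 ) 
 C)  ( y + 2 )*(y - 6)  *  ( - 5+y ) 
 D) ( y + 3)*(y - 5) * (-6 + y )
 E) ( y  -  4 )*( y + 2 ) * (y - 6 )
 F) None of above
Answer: C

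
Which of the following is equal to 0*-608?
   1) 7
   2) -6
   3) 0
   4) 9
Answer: 3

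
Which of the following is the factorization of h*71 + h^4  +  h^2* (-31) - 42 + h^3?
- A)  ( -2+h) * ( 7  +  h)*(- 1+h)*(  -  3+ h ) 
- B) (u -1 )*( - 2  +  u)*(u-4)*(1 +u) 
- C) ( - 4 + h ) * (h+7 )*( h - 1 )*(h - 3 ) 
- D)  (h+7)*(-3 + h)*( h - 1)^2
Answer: A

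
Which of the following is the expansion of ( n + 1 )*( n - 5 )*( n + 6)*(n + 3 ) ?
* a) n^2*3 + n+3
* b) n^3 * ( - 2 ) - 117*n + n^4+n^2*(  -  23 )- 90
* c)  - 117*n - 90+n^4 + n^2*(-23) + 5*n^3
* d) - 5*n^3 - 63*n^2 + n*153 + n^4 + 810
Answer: c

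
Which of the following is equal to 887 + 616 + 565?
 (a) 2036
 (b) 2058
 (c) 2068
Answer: c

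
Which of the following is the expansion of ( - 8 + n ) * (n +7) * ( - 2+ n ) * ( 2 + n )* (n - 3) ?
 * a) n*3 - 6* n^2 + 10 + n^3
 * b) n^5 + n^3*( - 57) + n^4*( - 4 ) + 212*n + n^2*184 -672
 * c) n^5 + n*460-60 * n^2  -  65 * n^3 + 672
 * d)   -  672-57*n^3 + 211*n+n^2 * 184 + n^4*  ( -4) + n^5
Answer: b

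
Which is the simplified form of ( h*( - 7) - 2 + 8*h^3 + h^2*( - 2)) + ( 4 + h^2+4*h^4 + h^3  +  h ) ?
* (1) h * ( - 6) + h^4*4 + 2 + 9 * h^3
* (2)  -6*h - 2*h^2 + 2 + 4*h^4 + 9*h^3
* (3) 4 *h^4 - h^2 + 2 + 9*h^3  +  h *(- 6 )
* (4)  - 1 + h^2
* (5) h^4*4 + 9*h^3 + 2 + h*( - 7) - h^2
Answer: 3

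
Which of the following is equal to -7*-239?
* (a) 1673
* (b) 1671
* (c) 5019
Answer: a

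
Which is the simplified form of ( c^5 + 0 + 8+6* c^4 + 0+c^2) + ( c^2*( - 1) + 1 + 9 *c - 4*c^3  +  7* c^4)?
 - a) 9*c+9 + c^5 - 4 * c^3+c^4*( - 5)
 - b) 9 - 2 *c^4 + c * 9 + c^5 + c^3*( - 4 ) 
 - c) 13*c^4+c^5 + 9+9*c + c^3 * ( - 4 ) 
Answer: c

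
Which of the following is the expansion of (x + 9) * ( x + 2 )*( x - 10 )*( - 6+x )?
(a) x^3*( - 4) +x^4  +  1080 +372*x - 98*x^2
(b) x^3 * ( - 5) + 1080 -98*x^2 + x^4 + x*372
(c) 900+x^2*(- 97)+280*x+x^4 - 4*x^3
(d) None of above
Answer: b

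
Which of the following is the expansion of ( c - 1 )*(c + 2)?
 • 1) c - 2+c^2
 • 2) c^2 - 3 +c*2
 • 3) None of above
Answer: 1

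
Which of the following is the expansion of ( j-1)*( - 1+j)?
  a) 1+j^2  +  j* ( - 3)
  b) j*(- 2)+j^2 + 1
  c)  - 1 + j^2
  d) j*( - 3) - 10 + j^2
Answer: b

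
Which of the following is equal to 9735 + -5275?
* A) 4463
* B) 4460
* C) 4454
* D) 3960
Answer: B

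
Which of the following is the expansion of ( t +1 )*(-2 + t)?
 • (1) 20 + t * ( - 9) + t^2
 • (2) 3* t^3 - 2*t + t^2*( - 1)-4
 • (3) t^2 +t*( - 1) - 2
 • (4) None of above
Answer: 3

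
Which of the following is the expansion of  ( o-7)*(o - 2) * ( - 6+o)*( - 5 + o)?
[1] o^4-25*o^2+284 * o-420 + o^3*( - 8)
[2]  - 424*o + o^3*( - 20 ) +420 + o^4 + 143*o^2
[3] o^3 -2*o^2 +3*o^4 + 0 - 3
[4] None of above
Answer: 2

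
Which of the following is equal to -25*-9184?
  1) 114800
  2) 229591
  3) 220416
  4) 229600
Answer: 4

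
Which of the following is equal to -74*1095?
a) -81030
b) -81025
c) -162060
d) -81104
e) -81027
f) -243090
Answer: a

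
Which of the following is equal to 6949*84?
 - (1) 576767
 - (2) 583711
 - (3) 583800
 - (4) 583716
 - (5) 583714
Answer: 4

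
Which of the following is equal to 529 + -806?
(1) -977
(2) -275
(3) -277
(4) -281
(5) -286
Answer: 3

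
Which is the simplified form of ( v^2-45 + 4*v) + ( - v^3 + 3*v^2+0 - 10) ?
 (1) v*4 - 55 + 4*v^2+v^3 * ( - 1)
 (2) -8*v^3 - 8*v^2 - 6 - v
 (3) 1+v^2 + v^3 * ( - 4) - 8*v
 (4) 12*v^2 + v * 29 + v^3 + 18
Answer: 1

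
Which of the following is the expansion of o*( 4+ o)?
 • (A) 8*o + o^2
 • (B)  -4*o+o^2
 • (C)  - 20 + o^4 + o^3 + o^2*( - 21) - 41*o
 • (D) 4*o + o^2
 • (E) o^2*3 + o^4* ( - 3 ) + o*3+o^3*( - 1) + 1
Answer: D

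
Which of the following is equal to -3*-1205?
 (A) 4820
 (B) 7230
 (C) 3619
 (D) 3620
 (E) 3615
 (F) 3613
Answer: E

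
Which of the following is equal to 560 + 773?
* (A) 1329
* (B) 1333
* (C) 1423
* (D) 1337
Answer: B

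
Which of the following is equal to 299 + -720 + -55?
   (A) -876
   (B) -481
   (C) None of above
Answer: C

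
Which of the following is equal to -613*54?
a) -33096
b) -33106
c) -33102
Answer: c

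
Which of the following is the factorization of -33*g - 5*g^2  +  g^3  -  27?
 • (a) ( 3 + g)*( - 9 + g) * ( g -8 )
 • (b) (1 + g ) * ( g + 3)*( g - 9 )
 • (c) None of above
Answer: b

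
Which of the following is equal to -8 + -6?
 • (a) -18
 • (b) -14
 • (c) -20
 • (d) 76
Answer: b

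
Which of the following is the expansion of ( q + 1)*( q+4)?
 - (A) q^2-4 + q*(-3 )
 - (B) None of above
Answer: B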